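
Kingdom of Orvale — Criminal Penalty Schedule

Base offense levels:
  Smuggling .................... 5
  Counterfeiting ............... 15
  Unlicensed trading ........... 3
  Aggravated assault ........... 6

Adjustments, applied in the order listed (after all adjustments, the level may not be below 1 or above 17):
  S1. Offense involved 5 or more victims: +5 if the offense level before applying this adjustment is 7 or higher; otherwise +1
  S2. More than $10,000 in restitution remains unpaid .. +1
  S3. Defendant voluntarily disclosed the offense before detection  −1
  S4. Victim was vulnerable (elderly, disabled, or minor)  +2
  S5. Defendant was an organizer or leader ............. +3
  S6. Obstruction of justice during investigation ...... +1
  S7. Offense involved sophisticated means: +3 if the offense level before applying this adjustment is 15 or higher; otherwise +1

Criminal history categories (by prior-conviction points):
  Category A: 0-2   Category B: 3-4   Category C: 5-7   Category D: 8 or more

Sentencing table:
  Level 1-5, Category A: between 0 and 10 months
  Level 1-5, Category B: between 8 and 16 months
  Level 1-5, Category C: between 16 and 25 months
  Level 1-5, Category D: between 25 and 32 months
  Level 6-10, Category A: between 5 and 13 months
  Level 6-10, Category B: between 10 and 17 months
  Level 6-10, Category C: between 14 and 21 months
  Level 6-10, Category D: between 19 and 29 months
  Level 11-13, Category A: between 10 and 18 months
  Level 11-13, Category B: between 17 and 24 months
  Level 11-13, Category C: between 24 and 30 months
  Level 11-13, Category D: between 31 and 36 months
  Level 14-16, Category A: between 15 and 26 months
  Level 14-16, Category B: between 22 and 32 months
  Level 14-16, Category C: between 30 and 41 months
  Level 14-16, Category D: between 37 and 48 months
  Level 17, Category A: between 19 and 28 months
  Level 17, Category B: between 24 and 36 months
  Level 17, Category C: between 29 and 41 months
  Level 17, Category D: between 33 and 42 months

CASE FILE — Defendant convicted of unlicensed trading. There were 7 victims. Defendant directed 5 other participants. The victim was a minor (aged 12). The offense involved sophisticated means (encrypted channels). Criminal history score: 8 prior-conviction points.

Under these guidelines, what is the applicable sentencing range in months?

19-29 months

Base offense level for unlicensed trading: 3.
S1 applies (level before this adjustment is 3 < 7, so +1): 3 + 1 = 4.
S4 applies: 4 + 2 = 6.
S5 applies: 6 + 3 = 9.
S6 does not apply.
S7 applies (level before this adjustment is 9 < 15, so +1): 9 + 1 = 10.
Final offense level: 10.
Criminal history: 8 prior points → Category D (8+).
Level 10 falls in the 6-10 band.
Grid: Level 6-10 × Category D = 19-29 months.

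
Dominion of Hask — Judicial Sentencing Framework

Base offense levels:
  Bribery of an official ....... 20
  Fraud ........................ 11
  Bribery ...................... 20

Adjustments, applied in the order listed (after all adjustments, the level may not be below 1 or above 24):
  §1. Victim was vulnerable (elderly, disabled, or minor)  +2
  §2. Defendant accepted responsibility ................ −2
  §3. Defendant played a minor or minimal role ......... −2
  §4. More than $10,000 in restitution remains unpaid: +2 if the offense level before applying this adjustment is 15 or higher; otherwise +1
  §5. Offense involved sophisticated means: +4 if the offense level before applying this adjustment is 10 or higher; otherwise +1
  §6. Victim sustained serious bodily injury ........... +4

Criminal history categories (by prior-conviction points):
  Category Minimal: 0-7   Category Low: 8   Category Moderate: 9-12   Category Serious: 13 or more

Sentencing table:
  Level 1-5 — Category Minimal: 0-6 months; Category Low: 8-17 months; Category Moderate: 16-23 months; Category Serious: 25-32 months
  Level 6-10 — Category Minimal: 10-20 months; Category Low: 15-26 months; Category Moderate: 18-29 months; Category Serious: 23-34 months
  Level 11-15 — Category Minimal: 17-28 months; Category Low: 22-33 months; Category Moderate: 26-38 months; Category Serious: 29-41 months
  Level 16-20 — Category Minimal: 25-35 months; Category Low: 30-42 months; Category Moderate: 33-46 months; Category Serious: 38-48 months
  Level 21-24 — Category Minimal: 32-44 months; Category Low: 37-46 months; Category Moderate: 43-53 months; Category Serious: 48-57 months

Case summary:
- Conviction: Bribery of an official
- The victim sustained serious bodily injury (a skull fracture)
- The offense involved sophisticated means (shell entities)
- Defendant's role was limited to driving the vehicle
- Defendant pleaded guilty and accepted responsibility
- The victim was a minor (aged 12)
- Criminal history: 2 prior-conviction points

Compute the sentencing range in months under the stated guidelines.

Base offense level for bribery of an official: 20.
§1 applies: 20 + 2 = 22.
§2 applies: 22 − 2 = 20.
§3 applies: 20 − 2 = 18.
§4 does not apply.
§5 applies (level before this adjustment is 18 ≥ 10, so +4): 18 + 4 = 22.
§6 applies: 22 + 4 = 26.
Level 26 exceeds the maximum of 24; capped at 24.
Final offense level: 24.
Criminal history: 2 prior points → Category Minimal (0-7).
Level 24 falls in the 21-24 band.
Grid: Level 21-24 × Category Minimal = 32-44 months.

32-44 months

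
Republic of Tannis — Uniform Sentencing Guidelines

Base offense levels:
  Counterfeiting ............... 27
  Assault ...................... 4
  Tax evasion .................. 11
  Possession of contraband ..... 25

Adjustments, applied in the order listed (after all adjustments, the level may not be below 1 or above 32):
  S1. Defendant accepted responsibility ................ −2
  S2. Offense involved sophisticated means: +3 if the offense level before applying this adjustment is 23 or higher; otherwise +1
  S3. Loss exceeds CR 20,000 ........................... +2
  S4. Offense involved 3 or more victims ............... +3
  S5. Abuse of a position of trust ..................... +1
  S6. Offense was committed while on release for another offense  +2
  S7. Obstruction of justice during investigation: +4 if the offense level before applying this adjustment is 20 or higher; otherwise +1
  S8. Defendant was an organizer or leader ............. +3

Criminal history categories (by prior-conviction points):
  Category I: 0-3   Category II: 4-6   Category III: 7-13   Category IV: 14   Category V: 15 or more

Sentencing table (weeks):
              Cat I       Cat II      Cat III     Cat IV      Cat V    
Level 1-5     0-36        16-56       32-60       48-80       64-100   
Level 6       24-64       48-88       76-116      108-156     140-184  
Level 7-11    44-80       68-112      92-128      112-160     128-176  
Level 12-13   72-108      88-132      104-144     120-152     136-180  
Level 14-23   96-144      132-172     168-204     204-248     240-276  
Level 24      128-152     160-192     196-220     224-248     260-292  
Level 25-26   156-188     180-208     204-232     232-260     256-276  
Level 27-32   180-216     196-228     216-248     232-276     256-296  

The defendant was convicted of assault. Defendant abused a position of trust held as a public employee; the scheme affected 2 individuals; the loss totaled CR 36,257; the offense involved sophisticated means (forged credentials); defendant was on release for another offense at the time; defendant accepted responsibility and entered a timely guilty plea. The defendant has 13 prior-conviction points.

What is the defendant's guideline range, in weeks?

92-128 weeks

Base offense level for assault: 4.
S1 applies: 4 − 2 = 2.
S2 applies (level before this adjustment is 2 < 23, so +1): 2 + 1 = 3.
S3 applies: 3 + 2 = 5.
S4 does not apply.
S5 applies: 5 + 1 = 6.
S6 applies: 6 + 2 = 8.
S7 does not apply.
S8 does not apply.
Final offense level: 8.
Criminal history: 13 prior points → Category III (7-13).
Level 8 falls in the 7-11 band.
Grid: Level 7-11 × Category III = 92-128 weeks.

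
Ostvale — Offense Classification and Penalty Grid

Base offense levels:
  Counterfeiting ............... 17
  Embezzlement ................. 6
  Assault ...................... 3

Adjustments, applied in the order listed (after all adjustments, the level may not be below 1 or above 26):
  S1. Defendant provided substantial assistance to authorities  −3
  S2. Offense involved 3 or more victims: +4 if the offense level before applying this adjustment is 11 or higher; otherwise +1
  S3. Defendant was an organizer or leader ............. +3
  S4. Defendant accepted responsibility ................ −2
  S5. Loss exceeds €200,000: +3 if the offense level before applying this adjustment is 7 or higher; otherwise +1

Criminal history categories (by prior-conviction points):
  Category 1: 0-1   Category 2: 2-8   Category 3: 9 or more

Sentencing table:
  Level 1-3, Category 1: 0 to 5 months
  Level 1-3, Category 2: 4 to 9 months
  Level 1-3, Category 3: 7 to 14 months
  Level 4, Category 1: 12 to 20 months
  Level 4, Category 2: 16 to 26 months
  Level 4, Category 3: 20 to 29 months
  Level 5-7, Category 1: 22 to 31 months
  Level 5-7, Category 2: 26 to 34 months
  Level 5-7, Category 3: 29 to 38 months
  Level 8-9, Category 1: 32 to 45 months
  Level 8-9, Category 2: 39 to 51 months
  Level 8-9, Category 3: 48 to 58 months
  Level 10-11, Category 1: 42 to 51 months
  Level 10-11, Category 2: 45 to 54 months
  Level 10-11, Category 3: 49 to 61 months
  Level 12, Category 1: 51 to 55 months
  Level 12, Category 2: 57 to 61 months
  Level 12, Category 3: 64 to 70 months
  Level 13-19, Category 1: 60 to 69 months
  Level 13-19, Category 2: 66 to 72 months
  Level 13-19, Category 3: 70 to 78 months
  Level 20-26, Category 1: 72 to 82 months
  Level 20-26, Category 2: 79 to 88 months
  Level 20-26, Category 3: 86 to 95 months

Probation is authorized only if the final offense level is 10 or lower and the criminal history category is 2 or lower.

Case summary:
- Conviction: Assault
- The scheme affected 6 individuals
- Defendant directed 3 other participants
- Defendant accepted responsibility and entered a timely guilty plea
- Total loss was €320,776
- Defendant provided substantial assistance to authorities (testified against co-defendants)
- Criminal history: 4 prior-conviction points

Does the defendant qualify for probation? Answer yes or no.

Base offense level for assault: 3.
S1 applies: 3 − 3 = 0.
S2 applies (level before this adjustment is 0 < 11, so +1): 0 + 1 = 1.
S3 applies: 1 + 3 = 4.
S4 applies: 4 − 2 = 2.
S5 applies (level before this adjustment is 2 < 7, so +1): 2 + 1 = 3.
Final offense level: 3.
Criminal history: 4 prior points → Category 2 (2-8).
Level 3 falls in the 1-3 band.
Grid: Level 1-3 × Category 2 = 4-9 months.
Probation check: level 3 ≤ 10 and category 2 ≤ 2 → eligible.

Yes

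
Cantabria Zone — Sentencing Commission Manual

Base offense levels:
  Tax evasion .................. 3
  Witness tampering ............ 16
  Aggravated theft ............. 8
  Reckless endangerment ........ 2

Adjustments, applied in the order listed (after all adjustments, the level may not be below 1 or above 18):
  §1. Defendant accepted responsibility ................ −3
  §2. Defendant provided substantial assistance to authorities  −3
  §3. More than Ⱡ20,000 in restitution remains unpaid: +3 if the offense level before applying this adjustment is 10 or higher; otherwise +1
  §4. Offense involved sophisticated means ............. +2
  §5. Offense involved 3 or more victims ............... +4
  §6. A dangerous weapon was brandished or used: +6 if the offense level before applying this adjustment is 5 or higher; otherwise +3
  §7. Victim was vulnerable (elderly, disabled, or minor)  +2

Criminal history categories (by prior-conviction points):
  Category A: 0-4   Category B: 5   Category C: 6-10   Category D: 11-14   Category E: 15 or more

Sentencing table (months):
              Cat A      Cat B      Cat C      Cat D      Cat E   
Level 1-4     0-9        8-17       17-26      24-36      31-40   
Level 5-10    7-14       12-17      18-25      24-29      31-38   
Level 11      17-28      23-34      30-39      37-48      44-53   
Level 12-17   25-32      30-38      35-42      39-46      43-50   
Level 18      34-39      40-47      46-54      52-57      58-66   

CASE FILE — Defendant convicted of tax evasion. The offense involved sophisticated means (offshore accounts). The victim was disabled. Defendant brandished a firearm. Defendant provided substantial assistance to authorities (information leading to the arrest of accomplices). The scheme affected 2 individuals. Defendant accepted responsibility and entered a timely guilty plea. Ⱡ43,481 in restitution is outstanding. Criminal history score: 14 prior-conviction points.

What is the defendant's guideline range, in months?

Base offense level for tax evasion: 3.
§1 applies: 3 − 3 = 0.
§2 applies: 0 − 3 = -3.
§3 applies (level before this adjustment is -3 < 10, so +1): -3 + 1 = -2.
§4 applies: -2 + 2 = 0.
§5 does not apply.
§6 applies (level before this adjustment is 0 < 5, so +3): 0 + 3 = 3.
§7 applies: 3 + 2 = 5.
Final offense level: 5.
Criminal history: 14 prior points → Category D (11-14).
Level 5 falls in the 5-10 band.
Grid: Level 5-10 × Category D = 24-29 months.

24-29 months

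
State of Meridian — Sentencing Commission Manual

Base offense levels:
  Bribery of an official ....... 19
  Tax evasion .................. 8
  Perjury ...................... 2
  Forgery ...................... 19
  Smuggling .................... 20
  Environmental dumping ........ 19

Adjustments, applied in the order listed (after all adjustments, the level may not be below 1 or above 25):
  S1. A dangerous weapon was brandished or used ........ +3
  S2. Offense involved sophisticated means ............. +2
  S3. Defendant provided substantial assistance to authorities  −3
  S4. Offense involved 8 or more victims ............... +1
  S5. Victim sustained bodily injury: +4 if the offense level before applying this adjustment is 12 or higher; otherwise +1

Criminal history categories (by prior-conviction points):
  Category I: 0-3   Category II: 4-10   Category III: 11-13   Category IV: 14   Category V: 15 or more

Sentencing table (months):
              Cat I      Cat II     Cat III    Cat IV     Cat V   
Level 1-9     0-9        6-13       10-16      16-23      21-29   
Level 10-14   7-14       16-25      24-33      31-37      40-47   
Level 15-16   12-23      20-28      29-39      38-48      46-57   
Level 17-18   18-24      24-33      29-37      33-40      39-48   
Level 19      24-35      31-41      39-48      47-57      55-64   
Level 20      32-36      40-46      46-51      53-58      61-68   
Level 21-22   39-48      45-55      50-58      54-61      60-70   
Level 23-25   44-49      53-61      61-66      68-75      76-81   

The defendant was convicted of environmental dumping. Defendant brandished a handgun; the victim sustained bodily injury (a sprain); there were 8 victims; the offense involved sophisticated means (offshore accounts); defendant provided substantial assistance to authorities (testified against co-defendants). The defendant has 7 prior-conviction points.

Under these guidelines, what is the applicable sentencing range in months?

Base offense level for environmental dumping: 19.
S1 applies: 19 + 3 = 22.
S2 applies: 22 + 2 = 24.
S3 applies: 24 − 3 = 21.
S4 applies: 21 + 1 = 22.
S5 applies (level before this adjustment is 22 ≥ 12, so +4): 22 + 4 = 26.
Level 26 exceeds the maximum of 25; capped at 25.
Final offense level: 25.
Criminal history: 7 prior points → Category II (4-10).
Level 25 falls in the 23-25 band.
Grid: Level 23-25 × Category II = 53-61 months.

53-61 months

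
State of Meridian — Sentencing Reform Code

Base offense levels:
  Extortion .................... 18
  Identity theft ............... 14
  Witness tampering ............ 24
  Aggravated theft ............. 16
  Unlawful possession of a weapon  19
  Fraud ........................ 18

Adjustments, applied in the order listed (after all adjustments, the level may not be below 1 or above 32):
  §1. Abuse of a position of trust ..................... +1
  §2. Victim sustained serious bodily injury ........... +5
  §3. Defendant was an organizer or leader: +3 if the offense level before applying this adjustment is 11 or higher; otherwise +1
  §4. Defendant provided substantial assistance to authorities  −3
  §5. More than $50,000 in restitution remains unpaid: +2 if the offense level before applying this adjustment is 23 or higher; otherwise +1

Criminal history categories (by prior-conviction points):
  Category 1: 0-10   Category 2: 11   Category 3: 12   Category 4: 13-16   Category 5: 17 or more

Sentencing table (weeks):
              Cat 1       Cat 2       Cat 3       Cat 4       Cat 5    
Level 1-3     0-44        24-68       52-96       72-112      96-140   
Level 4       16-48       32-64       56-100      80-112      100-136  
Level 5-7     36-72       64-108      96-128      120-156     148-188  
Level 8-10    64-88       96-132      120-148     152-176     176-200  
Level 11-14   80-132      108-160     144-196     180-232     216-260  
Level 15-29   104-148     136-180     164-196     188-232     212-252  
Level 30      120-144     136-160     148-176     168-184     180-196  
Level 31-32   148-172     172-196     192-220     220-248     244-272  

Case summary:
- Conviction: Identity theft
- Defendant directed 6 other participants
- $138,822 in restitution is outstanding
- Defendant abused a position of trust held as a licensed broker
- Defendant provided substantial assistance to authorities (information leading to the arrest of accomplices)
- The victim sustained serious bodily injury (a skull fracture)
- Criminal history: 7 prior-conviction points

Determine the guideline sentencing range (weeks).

104-148 weeks

Base offense level for identity theft: 14.
§1 applies: 14 + 1 = 15.
§2 applies: 15 + 5 = 20.
§3 applies (level before this adjustment is 20 ≥ 11, so +3): 20 + 3 = 23.
§4 applies: 23 − 3 = 20.
§5 applies (level before this adjustment is 20 < 23, so +1): 20 + 1 = 21.
Final offense level: 21.
Criminal history: 7 prior points → Category 1 (0-10).
Level 21 falls in the 15-29 band.
Grid: Level 15-29 × Category 1 = 104-148 weeks.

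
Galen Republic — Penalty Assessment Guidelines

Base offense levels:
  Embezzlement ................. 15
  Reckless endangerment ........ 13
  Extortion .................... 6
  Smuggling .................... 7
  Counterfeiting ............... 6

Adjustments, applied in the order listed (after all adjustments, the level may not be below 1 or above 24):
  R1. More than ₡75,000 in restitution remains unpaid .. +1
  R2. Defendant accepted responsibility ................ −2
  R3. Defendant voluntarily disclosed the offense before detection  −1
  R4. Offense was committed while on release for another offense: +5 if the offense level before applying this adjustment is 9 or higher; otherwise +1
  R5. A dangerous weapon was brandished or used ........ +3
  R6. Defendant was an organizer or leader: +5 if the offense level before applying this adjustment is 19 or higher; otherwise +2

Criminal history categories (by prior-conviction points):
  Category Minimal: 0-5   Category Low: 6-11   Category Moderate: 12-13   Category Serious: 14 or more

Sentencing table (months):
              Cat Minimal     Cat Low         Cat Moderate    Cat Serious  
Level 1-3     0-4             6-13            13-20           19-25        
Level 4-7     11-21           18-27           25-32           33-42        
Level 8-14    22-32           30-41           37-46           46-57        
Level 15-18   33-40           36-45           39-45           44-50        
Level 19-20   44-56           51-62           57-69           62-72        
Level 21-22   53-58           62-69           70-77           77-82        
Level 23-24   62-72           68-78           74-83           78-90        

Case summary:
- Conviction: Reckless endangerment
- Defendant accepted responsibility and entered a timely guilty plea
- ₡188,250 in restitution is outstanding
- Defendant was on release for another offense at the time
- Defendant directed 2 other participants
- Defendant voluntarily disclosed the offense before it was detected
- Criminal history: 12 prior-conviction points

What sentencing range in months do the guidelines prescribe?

Base offense level for reckless endangerment: 13.
R1 applies: 13 + 1 = 14.
R2 applies: 14 − 2 = 12.
R3 applies: 12 − 1 = 11.
R4 applies (level before this adjustment is 11 ≥ 9, so +5): 11 + 5 = 16.
R6 applies (level before this adjustment is 16 < 19, so +2): 16 + 2 = 18.
Final offense level: 18.
Criminal history: 12 prior points → Category Moderate (12-13).
Level 18 falls in the 15-18 band.
Grid: Level 15-18 × Category Moderate = 39-45 months.

39-45 months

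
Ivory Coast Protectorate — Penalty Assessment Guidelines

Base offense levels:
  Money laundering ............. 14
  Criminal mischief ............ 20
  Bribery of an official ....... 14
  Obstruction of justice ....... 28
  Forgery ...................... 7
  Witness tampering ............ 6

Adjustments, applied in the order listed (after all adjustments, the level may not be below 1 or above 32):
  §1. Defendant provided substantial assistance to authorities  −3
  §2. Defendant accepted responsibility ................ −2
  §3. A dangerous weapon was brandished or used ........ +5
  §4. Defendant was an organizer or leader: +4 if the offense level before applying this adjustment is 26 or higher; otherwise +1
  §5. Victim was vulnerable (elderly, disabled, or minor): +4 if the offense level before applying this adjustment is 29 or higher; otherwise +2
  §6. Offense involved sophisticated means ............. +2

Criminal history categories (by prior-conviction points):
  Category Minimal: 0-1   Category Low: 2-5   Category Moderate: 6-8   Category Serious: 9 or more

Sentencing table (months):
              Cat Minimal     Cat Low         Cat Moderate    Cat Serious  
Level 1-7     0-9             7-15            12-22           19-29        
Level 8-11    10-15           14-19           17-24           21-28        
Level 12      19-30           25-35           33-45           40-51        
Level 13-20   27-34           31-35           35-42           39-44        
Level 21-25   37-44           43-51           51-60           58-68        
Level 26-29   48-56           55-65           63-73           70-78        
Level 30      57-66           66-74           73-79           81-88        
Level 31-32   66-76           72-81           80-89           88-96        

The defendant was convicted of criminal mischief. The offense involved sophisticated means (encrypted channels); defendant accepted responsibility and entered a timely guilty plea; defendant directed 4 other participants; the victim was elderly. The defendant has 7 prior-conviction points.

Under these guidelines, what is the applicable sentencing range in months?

51-60 months

Base offense level for criminal mischief: 20.
§1 does not apply.
§2 applies: 20 − 2 = 18.
§4 applies (level before this adjustment is 18 < 26, so +1): 18 + 1 = 19.
§5 applies (level before this adjustment is 19 < 29, so +2): 19 + 2 = 21.
§6 applies: 21 + 2 = 23.
Final offense level: 23.
Criminal history: 7 prior points → Category Moderate (6-8).
Level 23 falls in the 21-25 band.
Grid: Level 21-25 × Category Moderate = 51-60 months.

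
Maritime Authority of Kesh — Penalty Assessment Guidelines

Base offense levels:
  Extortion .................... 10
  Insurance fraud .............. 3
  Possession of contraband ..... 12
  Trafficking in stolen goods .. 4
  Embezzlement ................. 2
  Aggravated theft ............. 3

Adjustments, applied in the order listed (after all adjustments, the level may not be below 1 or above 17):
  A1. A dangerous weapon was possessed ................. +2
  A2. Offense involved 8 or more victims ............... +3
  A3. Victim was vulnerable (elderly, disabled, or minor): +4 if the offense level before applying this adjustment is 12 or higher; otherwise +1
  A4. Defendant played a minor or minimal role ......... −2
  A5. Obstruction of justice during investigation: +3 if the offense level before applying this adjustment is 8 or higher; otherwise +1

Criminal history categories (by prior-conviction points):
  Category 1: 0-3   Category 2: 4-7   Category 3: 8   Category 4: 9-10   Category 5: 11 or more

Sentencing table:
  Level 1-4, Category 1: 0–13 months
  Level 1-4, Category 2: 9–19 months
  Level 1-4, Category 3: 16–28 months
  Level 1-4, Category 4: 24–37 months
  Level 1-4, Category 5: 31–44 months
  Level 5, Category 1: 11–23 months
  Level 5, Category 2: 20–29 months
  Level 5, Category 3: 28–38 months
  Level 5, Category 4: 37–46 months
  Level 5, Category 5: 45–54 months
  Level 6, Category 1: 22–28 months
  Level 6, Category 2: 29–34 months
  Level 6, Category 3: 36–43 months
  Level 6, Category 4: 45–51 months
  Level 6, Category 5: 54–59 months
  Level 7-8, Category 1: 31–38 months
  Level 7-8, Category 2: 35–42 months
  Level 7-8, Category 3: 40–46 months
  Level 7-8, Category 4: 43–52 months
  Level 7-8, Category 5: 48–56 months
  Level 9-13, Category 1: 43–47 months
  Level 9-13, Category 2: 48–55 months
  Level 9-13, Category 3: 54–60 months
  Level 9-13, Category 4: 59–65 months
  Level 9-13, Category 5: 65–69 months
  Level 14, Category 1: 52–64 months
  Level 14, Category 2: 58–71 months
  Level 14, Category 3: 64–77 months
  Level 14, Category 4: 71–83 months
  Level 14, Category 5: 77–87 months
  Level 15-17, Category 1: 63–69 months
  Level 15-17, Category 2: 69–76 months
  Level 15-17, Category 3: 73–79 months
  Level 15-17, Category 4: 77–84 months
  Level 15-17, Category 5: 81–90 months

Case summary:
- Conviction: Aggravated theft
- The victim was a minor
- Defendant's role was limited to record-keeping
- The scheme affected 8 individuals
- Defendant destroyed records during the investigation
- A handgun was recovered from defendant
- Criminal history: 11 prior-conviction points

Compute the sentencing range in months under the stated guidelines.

48-56 months

Base offense level for aggravated theft: 3.
A1 applies: 3 + 2 = 5.
A2 applies: 5 + 3 = 8.
A3 applies (level before this adjustment is 8 < 12, so +1): 8 + 1 = 9.
A4 applies: 9 − 2 = 7.
A5 applies (level before this adjustment is 7 < 8, so +1): 7 + 1 = 8.
Final offense level: 8.
Criminal history: 11 prior points → Category 5 (11+).
Level 8 falls in the 7-8 band.
Grid: Level 7-8 × Category 5 = 48-56 months.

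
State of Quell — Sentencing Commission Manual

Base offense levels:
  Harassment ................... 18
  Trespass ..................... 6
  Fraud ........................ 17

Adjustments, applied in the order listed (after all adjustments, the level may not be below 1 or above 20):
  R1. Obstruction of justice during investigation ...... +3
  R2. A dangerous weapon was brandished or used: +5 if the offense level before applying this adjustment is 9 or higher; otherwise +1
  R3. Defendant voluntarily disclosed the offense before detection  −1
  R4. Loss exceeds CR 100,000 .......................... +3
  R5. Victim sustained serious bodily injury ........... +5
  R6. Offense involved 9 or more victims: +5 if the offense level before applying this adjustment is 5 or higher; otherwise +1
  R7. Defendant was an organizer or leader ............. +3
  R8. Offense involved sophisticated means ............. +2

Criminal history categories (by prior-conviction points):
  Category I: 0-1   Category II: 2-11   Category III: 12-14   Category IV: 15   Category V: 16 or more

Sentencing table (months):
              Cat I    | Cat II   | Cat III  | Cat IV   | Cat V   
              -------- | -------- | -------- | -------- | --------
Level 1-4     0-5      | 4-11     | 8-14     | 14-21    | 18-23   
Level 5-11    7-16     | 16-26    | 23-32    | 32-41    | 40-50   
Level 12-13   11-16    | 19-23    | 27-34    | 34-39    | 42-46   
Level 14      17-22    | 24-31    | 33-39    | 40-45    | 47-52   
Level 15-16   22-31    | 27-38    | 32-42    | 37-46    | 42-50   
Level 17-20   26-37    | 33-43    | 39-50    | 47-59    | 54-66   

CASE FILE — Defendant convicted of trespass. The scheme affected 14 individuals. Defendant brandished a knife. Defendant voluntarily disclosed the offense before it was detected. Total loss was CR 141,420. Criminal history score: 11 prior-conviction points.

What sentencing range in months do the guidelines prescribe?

Base offense level for trespass: 6.
R2 applies (level before this adjustment is 6 < 9, so +1): 6 + 1 = 7.
R3 applies: 7 − 1 = 6.
R4 applies: 6 + 3 = 9.
R5 does not apply.
R6 applies (level before this adjustment is 9 ≥ 5, so +5): 9 + 5 = 14.
Final offense level: 14.
Criminal history: 11 prior points → Category II (2-11).
Level 14 falls in the 14 band.
Grid: Level 14 × Category II = 24-31 months.

24-31 months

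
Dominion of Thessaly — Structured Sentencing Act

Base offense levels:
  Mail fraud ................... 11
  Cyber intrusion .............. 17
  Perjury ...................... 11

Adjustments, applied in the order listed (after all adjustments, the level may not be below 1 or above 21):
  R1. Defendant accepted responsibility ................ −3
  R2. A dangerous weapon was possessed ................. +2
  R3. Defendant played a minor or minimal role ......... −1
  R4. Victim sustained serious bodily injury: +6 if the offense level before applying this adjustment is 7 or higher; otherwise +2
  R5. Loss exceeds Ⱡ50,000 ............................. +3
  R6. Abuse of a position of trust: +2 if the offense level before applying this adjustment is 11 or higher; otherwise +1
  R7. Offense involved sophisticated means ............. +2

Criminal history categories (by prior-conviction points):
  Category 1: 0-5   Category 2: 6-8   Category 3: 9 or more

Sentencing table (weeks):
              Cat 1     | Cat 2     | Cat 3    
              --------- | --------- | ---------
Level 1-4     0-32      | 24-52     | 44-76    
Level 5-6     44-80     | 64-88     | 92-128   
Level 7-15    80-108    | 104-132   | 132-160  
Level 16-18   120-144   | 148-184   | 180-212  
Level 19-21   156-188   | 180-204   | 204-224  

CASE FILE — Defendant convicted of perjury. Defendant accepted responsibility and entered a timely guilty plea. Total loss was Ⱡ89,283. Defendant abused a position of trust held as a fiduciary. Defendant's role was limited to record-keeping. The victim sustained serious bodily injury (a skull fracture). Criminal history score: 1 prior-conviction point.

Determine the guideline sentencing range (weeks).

Base offense level for perjury: 11.
R1 applies: 11 − 3 = 8.
R2 does not apply.
R3 applies: 8 − 1 = 7.
R4 applies (level before this adjustment is 7 ≥ 7, so +6): 7 + 6 = 13.
R5 applies: 13 + 3 = 16.
R6 applies (level before this adjustment is 16 ≥ 11, so +2): 16 + 2 = 18.
R7 does not apply.
Final offense level: 18.
Criminal history: 1 prior point → Category 1 (0-5).
Level 18 falls in the 16-18 band.
Grid: Level 16-18 × Category 1 = 120-144 weeks.

120-144 weeks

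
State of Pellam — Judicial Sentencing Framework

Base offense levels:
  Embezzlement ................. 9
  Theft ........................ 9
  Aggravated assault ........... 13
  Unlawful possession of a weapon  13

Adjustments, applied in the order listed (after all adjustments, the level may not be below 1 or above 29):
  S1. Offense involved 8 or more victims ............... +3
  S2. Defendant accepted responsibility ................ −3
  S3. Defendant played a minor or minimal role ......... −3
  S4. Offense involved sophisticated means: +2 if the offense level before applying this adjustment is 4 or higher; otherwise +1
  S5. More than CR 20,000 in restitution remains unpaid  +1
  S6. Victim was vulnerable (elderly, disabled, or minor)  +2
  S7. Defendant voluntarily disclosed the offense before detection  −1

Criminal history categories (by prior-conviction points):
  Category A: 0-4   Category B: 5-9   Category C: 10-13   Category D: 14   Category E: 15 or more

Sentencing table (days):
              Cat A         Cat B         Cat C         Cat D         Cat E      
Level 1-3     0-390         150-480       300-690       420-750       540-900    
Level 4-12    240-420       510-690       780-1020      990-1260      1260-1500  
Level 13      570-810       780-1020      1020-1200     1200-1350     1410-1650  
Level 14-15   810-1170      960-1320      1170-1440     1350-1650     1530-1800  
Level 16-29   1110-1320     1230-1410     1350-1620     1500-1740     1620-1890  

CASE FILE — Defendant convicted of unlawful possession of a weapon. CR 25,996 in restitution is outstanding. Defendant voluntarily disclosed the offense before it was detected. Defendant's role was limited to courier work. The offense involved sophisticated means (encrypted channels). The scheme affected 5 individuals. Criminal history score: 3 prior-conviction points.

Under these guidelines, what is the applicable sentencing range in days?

Base offense level for unlawful possession of a weapon: 13.
S1 does not apply.
S2 does not apply.
S3 applies: 13 − 3 = 10.
S4 applies (level before this adjustment is 10 ≥ 4, so +2): 10 + 2 = 12.
S5 applies: 12 + 1 = 13.
S7 applies: 13 − 1 = 12.
Final offense level: 12.
Criminal history: 3 prior points → Category A (0-4).
Level 12 falls in the 4-12 band.
Grid: Level 4-12 × Category A = 240-420 days.

240-420 days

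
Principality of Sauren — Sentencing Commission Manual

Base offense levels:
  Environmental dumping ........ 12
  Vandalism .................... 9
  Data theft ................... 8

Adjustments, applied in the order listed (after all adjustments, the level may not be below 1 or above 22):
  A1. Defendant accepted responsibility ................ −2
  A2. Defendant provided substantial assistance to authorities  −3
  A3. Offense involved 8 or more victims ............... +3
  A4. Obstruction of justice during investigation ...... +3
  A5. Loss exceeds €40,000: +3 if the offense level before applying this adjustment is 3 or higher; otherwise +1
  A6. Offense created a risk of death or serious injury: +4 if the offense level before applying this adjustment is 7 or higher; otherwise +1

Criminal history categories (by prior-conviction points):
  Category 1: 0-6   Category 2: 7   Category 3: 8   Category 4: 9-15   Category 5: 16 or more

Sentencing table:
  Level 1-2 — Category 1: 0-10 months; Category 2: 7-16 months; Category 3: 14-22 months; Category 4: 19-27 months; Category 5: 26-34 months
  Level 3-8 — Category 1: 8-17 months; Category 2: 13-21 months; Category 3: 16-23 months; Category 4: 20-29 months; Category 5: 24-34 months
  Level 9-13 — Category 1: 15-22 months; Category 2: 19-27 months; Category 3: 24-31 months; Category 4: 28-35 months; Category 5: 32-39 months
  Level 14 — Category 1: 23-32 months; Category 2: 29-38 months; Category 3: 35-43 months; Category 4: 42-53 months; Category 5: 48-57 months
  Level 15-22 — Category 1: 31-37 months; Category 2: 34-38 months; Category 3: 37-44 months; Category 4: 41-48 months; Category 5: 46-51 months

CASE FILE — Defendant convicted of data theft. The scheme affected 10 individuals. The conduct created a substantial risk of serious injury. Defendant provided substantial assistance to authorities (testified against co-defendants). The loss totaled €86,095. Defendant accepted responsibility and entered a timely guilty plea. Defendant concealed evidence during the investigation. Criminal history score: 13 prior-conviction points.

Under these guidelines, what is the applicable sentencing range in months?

41-48 months

Base offense level for data theft: 8.
A1 applies: 8 − 2 = 6.
A2 applies: 6 − 3 = 3.
A3 applies: 3 + 3 = 6.
A4 applies: 6 + 3 = 9.
A5 applies (level before this adjustment is 9 ≥ 3, so +3): 9 + 3 = 12.
A6 applies (level before this adjustment is 12 ≥ 7, so +4): 12 + 4 = 16.
Final offense level: 16.
Criminal history: 13 prior points → Category 4 (9-15).
Level 16 falls in the 15-22 band.
Grid: Level 15-22 × Category 4 = 41-48 months.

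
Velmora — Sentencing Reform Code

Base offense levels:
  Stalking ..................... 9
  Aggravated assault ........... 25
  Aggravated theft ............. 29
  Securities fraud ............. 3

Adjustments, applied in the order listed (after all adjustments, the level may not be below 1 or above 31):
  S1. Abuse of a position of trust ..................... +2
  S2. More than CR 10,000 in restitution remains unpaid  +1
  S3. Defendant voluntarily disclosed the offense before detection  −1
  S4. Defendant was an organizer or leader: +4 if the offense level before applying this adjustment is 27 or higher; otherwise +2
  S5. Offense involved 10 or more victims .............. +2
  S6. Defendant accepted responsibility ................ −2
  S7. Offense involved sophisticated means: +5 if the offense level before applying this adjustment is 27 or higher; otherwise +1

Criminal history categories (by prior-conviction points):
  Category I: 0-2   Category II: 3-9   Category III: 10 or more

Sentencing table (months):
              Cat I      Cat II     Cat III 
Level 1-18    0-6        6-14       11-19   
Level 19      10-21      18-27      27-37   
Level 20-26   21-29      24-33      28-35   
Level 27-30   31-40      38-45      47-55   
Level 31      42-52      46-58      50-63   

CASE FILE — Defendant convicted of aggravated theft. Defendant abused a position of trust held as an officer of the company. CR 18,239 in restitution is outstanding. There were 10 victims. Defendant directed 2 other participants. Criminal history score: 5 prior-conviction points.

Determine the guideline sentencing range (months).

Base offense level for aggravated theft: 29.
S1 applies: 29 + 2 = 31.
S2 applies: 31 + 1 = 32.
S3 does not apply.
S4 applies (level before this adjustment is 32 ≥ 27, so +4): 32 + 4 = 36.
S5 applies: 36 + 2 = 38.
S7 does not apply.
Level 38 exceeds the maximum of 31; capped at 31.
Final offense level: 31.
Criminal history: 5 prior points → Category II (3-9).
Level 31 falls in the 31 band.
Grid: Level 31 × Category II = 46-58 months.

46-58 months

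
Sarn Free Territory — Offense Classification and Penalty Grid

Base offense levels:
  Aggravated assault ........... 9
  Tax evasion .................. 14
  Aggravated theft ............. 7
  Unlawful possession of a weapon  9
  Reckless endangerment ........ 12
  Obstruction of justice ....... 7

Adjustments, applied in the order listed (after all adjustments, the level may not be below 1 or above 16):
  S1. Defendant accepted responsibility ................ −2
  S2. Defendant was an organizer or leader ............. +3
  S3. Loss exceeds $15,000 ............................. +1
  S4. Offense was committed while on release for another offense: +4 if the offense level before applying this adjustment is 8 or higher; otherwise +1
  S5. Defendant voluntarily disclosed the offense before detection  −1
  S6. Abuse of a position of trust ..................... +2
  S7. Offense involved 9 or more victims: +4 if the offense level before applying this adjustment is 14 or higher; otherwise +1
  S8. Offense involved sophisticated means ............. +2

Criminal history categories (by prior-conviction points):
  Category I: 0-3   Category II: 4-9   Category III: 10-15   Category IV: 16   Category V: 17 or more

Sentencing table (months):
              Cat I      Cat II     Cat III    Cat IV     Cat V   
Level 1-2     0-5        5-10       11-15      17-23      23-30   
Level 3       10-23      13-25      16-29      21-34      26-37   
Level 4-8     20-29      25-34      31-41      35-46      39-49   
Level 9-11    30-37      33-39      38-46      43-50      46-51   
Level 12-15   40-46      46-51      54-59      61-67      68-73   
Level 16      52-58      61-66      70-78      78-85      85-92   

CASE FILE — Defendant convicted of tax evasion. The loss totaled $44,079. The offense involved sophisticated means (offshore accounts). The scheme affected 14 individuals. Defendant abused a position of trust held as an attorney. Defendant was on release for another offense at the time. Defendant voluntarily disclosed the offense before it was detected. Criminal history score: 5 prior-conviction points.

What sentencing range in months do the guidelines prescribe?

Base offense level for tax evasion: 14.
S2 does not apply.
S3 applies: 14 + 1 = 15.
S4 applies (level before this adjustment is 15 ≥ 8, so +4): 15 + 4 = 19.
S5 applies: 19 − 1 = 18.
S6 applies: 18 + 2 = 20.
S7 applies (level before this adjustment is 20 ≥ 14, so +4): 20 + 4 = 24.
S8 applies: 24 + 2 = 26.
Level 26 exceeds the maximum of 16; capped at 16.
Final offense level: 16.
Criminal history: 5 prior points → Category II (4-9).
Level 16 falls in the 16 band.
Grid: Level 16 × Category II = 61-66 months.

61-66 months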